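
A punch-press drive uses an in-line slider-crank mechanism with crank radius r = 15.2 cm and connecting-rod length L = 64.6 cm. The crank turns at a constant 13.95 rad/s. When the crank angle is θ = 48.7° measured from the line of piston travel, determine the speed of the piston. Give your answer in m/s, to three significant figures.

1.84

ω = 13.95 rad/s
For an in-line slider-crank, x = r cosθ + √(L² − r² sin²θ), so v = −rω sinθ·[1 + r cosθ/√(L² − r² sin²θ)].
With r = 0.152 m, L = 0.646 m, θ = 48.7°: √(L² − r² sin²θ) = 0.63583 m.
v = −0.152·13.95·0.75126·[1 + 0.152·0.66000/0.63583] = -1.8443 m/s.
|v| = 1.8443 m/s.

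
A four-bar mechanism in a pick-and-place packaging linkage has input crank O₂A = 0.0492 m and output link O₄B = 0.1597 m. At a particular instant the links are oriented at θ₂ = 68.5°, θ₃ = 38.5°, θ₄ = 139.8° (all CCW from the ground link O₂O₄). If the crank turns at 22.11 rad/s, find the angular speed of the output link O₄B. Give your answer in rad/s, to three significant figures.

ω₂ = 22.11 rad/s
Differentiating the loop-closure r₂e^{iθ₂}+r₃e^{iθ₃}=r₁+r₄e^{iθ₄} gives r₂ω₂e^{iθ₂}+r₃ω₃e^{iθ₃}=r₄ω₄e^{iθ₄}.
Eliminating the other unknown: ω₄ = r₂ω₂ sin(θ₂−θ₃) / [r₄ sin(θ₄−θ₃)].
Numerator sine = +0.50000; denominator sine = +0.98061.
Result = 0.0492·22.11·(+0.50000) / (0.1597·(+0.98061)) = +3.4731 rad/s; magnitude 3.4731 rad/s.

3.47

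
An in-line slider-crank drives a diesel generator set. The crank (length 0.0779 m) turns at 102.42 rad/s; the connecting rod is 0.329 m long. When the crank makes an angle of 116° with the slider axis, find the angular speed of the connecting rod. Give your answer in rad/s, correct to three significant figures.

10.9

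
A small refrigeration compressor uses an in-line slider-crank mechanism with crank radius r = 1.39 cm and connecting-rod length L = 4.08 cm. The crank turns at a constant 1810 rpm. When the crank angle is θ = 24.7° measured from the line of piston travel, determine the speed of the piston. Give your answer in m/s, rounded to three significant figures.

1.45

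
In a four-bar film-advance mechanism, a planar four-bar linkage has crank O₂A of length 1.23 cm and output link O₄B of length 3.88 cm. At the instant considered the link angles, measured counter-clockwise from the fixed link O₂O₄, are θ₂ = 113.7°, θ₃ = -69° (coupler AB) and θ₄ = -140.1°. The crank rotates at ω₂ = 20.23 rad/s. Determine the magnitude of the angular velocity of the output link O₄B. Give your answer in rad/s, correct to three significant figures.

ω₂ = 20.23 rad/s
Differentiating the loop-closure r₂e^{iθ₂}+r₃e^{iθ₃}=r₁+r₄e^{iθ₄} gives r₂ω₂e^{iθ₂}+r₃ω₃e^{iθ₃}=r₄ω₄e^{iθ₄}.
Eliminating the other unknown: ω₄ = r₂ω₂ sin(θ₂−θ₃) / [r₄ sin(θ₄−θ₃)].
Numerator sine = -0.04711; denominator sine = -0.94609.
Result = 0.0123·20.23·(-0.04711) / (0.0388·(-0.94609)) = +0.31932 rad/s; magnitude 0.31932 rad/s.

0.319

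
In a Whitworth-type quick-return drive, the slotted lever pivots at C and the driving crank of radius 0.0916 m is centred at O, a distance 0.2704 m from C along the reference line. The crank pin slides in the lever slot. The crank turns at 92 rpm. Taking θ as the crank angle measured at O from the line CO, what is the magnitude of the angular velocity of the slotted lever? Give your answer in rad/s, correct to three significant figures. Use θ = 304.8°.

ω = 9.634 rad/s (from 92 rpm).
Crank pin A relative to C: A = (d + r cosθ, r sinθ); lever angle φ = atan2(r sinθ, d + r cosθ).
Differentiating tanφ: φ̇ = rω(d cosθ + r)/(d² + r² + 2dr cosθ).
d² + r² + 2dr cosθ = |CA|² = 0.109778 m²;  d cosθ + r = +0.24592 m.
|ω_lever| = |0.0916·9.634·+0.24592| / 0.109778 = 1.9769 rad/s.

1.98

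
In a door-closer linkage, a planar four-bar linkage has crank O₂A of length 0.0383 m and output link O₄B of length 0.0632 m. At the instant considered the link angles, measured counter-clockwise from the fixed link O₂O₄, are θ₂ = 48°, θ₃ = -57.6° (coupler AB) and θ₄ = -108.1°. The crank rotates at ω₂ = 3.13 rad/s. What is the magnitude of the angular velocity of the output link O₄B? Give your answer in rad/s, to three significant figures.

ω₂ = 3.13 rad/s
Differentiating the loop-closure r₂e^{iθ₂}+r₃e^{iθ₃}=r₁+r₄e^{iθ₄} gives r₂ω₂e^{iθ₂}+r₃ω₃e^{iθ₃}=r₄ω₄e^{iθ₄}.
Eliminating the other unknown: ω₄ = r₂ω₂ sin(θ₂−θ₃) / [r₄ sin(θ₄−θ₃)].
Numerator sine = +0.96316; denominator sine = -0.77162.
Result = 0.0383·3.13·(+0.96316) / (0.0632·(-0.77162)) = -2.3677 rad/s; magnitude 2.3677 rad/s.

2.37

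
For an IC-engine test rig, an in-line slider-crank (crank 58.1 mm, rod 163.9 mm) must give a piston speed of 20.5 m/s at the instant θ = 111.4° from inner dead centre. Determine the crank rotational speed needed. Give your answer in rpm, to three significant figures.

4190

For an in-line slider-crank, |v_piston| = rω|sinθ|·[1 + r cosθ/√(L² − r² sin²θ)].
With r = 0.0581 m, L = 0.1639 m, θ = 111.4°: the bracketed kinematic factor |dx/dθ| = 0.046682 m.
ω = v/|dx/dθ| = 20.5/0.046682 = 439.14 rad/s.
N = 60ω/(2π) = 4193.5 rpm.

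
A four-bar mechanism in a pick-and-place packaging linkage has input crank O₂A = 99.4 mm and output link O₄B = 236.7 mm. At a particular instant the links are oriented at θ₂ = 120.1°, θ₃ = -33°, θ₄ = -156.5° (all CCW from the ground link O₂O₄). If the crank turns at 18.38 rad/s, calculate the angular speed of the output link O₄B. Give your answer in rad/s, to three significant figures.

ω₂ = 18.38 rad/s
Differentiating the loop-closure r₂e^{iθ₂}+r₃e^{iθ₃}=r₁+r₄e^{iθ₄} gives r₂ω₂e^{iθ₂}+r₃ω₃e^{iθ₃}=r₄ω₄e^{iθ₄}.
Eliminating the other unknown: ω₄ = r₂ω₂ sin(θ₂−θ₃) / [r₄ sin(θ₄−θ₃)].
Numerator sine = +0.45243; denominator sine = -0.83389.
Result = 0.0994·18.38·(+0.45243) / (0.2367·(-0.83389)) = -4.1878 rad/s; magnitude 4.1878 rad/s.

4.19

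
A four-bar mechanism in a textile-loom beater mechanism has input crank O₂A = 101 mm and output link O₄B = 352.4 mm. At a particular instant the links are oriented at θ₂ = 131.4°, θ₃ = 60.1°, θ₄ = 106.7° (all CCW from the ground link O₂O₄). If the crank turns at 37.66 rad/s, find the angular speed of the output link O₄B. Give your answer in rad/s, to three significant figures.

14.1

ω₂ = 37.66 rad/s
Differentiating the loop-closure r₂e^{iθ₂}+r₃e^{iθ₃}=r₁+r₄e^{iθ₄} gives r₂ω₂e^{iθ₂}+r₃ω₃e^{iθ₃}=r₄ω₄e^{iθ₄}.
Eliminating the other unknown: ω₄ = r₂ω₂ sin(θ₂−θ₃) / [r₄ sin(θ₄−θ₃)].
Numerator sine = +0.94721; denominator sine = +0.72657.
Result = 0.101·37.66·(+0.94721) / (0.3524·(+0.72657)) = +14.071 rad/s; magnitude 14.071 rad/s.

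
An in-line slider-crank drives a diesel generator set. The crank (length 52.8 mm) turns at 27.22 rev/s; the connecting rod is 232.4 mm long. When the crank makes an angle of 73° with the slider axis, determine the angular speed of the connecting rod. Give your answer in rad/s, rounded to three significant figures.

11.6

ω = 171 rad/s (converted from 27.22 rev/s).
The rod makes angle φ with the slider axis where L sinφ = r sinθ; differentiating, L cosφ·φ̇ = r ω cosθ.
L cosφ = √(L² − r² sin²θ) = 0.22685 m.
|ω_rod| = r ω |cosθ| / √(L² − r² sin²θ) = 0.0528·171·0.29237/0.22685 = 11.639 rad/s.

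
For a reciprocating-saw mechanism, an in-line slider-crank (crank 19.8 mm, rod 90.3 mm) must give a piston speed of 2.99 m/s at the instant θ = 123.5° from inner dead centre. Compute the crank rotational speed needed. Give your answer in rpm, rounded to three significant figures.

1970

For an in-line slider-crank, |v_piston| = rω|sinθ|·[1 + r cosθ/√(L² − r² sin²θ)].
With r = 0.0198 m, L = 0.0903 m, θ = 123.5°: the bracketed kinematic factor |dx/dθ| = 0.014478 m.
ω = v/|dx/dθ| = 2.99/0.014478 = 206.51 rad/s.
N = 60ω/(2π) = 1972.1 rpm.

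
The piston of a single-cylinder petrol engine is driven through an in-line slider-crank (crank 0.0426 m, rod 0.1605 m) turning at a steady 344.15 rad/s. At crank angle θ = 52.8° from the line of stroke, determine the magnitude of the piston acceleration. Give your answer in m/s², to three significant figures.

2710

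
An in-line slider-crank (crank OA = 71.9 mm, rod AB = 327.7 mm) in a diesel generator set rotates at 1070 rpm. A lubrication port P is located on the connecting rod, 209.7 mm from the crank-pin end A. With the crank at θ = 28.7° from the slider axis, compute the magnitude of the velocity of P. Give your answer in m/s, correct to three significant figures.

5.04

ω = 112.1 rad/s.  Crank-pin speed |V_A| = rω = 8.0564 m/s, perpendicular to OA.
Rod angle: sinφ = −(r/L) sinθ ⇒ φ = -6.048°; ω_rod = −rω cosθ/√(L²−r²sin²θ) = -21.685 rad/s.
V_P = V_A + ω_rod × AP, with AP = 0.2097 m along the rod.
Components: V_Px = −rω sinθ − a·ω_rod·sinφ = -4.348 m/s;  V_Py = rω cosθ + a·ω_rod·cosφ = +2.5446 m/s.
|V_P| = √(V_Px² + V_Py²) = 5.0379 m/s.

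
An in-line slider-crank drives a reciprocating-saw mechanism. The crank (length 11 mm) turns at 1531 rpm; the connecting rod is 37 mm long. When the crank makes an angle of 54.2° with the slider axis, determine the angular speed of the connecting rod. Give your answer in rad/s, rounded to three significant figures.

28.7

ω = 160.3 rad/s (converted from 1531 rpm).
The rod makes angle φ with the slider axis where L sinφ = r sinθ; differentiating, L cosφ·φ̇ = r ω cosθ.
L cosφ = √(L² − r² sin²θ) = 0.035908 m.
|ω_rod| = r ω |cosθ| / √(L² − r² sin²θ) = 0.011·160.3·0.58496/0.035908 = 28.729 rad/s.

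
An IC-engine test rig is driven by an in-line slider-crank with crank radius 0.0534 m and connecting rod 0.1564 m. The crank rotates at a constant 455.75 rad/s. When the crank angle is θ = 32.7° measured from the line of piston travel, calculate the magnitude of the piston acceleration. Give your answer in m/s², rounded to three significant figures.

ω = 455.8 rad/s
x(θ) = r cosθ + √(L² − r² sin²θ); with ω constant, a = ω²·d²x/dθ².
d²x/dθ² = −r cosθ − r²(cos2θ)/√u − r⁴ sin²2θ/(4u^{3/2}),  u = L² − r² sin²θ = 0.0236287 m².
Substituting r = 0.0534 m, L = 0.1564 m, θ = 32.7°: d²x/dθ² = -0.053122 m.
a = ω²·d²x/dθ² = (455.8)²·(-0.053122) = -11034 m/s²;  |a| = 11034 m/s².

11000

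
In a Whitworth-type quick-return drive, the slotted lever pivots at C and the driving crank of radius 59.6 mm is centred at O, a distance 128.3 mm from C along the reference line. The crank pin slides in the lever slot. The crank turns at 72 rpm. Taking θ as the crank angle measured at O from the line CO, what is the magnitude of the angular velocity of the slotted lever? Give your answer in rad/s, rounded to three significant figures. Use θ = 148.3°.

3.18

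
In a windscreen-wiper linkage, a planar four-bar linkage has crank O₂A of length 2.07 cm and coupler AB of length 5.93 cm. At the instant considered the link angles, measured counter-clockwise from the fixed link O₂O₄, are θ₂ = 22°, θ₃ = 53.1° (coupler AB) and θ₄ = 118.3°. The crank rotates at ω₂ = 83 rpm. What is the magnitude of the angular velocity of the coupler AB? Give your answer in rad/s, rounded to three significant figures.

3.32

ω₂ = 8.692 rad/s (from 83 rpm).
Differentiating the loop-closure r₂e^{iθ₂}+r₃e^{iθ₃}=r₁+r₄e^{iθ₄} gives r₂ω₂e^{iθ₂}+r₃ω₃e^{iθ₃}=r₄ω₄e^{iθ₄}.
Eliminating the other unknown: ω₃ = r₂ω₂ sin(θ₄−θ₂) / [r₃ sin(θ₃−θ₄)].
Numerator sine = +0.99396; denominator sine = -0.90778.
Result = 0.0207·8.692·(+0.99396) / (0.0593·(-0.90778)) = -3.3221 rad/s; magnitude 3.3221 rad/s.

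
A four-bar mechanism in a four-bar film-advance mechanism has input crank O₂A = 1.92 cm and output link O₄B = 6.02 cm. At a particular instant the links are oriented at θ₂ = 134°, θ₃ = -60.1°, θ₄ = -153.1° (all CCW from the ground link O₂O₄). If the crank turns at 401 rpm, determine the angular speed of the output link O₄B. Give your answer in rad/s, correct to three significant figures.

ω₂ = 41.99 rad/s (from 401 rpm).
Differentiating the loop-closure r₂e^{iθ₂}+r₃e^{iθ₃}=r₁+r₄e^{iθ₄} gives r₂ω₂e^{iθ₂}+r₃ω₃e^{iθ₃}=r₄ω₄e^{iθ₄}.
Eliminating the other unknown: ω₄ = r₂ω₂ sin(θ₂−θ₃) / [r₄ sin(θ₄−θ₃)].
Numerator sine = -0.24362; denominator sine = -0.99863.
Result = 0.0192·41.99·(-0.24362) / (0.0602·(-0.99863)) = +3.2672 rad/s; magnitude 3.2672 rad/s.

3.27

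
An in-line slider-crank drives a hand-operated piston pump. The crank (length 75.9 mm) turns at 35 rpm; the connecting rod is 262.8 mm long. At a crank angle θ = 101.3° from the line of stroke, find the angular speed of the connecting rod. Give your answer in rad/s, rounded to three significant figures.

0.216

ω = 3.665 rad/s (converted from 35 rpm).
The rod makes angle φ with the slider axis where L sinφ = r sinθ; differentiating, L cosφ·φ̇ = r ω cosθ.
L cosφ = √(L² − r² sin²θ) = 0.25204 m.
|ω_rod| = r ω |cosθ| / √(L² − r² sin²θ) = 0.0759·3.665·0.19595/0.25204 = 0.21627 rad/s.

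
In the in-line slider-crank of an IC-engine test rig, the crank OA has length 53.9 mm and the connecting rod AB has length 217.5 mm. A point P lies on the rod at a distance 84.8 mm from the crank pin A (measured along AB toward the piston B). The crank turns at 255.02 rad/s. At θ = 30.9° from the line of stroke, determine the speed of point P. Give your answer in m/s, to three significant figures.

10.5

ω = 255 rad/s.  Crank-pin speed |V_A| = rω = 13.746 m/s, perpendicular to OA.
Rod angle: sinφ = −(r/L) sinθ ⇒ φ = -7.312°; ω_rod = −rω cosθ/√(L²−r²sin²θ) = -54.673 rad/s.
V_P = V_A + ω_rod × AP, with AP = 0.0848 m along the rod.
Components: V_Px = −rω sinθ − a·ω_rod·sinφ = -7.6489 m/s;  V_Py = rω cosθ + a·ω_rod·cosφ = +7.1961 m/s.
|V_P| = √(V_Px² + V_Py²) = 10.502 m/s.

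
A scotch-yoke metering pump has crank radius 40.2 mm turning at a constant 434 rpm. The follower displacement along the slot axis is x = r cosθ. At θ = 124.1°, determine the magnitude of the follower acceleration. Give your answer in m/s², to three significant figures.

46.6

ω = 45.45 rad/s (from 434 rpm).
x = r cosθ ⇒ ẍ = −rω² cosθ (ω constant).
|a| = rω²|cosθ| = 0.0402·(45.45)²·|cos 124.1°| = 46.553 m/s².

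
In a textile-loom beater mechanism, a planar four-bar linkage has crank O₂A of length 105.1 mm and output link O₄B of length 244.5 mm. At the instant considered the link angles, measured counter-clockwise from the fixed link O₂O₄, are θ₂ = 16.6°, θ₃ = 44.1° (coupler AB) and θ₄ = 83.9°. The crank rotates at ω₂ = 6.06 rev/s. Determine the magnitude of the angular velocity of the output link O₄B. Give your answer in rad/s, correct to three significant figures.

11.8

ω₂ = 38.08 rad/s (from 6.06 rev/s).
Differentiating the loop-closure r₂e^{iθ₂}+r₃e^{iθ₃}=r₁+r₄e^{iθ₄} gives r₂ω₂e^{iθ₂}+r₃ω₃e^{iθ₃}=r₄ω₄e^{iθ₄}.
Eliminating the other unknown: ω₄ = r₂ω₂ sin(θ₂−θ₃) / [r₄ sin(θ₄−θ₃)].
Numerator sine = -0.46175; denominator sine = +0.64011.
Result = 0.1051·38.08·(-0.46175) / (0.2445·(+0.64011)) = -11.807 rad/s; magnitude 11.807 rad/s.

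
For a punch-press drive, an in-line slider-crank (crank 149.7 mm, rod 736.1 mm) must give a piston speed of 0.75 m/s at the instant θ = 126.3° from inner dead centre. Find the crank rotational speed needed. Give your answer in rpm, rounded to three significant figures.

67.6

For an in-line slider-crank, |v_piston| = rω|sinθ|·[1 + r cosθ/√(L² − r² sin²θ)].
With r = 0.1497 m, L = 0.7361 m, θ = 126.3°: the bracketed kinematic factor |dx/dθ| = 0.10592 m.
ω = v/|dx/dθ| = 0.75/0.10592 = 7.0806 rad/s.
N = 60ω/(2π) = 67.615 rpm.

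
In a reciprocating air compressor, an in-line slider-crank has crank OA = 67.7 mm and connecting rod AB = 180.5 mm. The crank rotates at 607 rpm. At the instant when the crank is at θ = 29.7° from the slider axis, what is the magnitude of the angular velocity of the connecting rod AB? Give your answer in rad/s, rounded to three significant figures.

21.1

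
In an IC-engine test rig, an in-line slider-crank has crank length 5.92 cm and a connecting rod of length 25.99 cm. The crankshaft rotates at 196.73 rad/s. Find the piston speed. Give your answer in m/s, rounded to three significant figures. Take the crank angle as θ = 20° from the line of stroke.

4.84

ω = 196.7 rad/s
For an in-line slider-crank, x = r cosθ + √(L² − r² sin²θ), so v = −rω sinθ·[1 + r cosθ/√(L² − r² sin²θ)].
With r = 0.0592 m, L = 0.2599 m, θ = 20°: √(L² − r² sin²θ) = 0.25911 m.
v = −0.0592·196.7·0.34202·[1 + 0.0592·0.93969/0.25911] = -4.8385 m/s.
|v| = 4.8385 m/s.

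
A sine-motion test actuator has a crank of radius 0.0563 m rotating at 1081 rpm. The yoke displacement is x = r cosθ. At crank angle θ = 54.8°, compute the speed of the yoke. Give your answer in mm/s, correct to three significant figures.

ω = 113.2 rad/s (from 1081 rpm).
x = r cosθ ⇒ ẋ = −rω sinθ.
|v| = rω|sinθ| = 0.0563·113.2·|sin 54.8°| = 5.2079 m/s = 5207.9 mm/s.

5210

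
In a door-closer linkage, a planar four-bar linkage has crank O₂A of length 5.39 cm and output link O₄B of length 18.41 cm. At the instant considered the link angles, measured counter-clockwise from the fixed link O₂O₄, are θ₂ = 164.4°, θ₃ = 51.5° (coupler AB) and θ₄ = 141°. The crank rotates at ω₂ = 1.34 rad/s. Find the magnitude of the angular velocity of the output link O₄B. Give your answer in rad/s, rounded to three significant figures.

ω₂ = 1.34 rad/s
Differentiating the loop-closure r₂e^{iθ₂}+r₃e^{iθ₃}=r₁+r₄e^{iθ₄} gives r₂ω₂e^{iθ₂}+r₃ω₃e^{iθ₃}=r₄ω₄e^{iθ₄}.
Eliminating the other unknown: ω₄ = r₂ω₂ sin(θ₂−θ₃) / [r₄ sin(θ₄−θ₃)].
Numerator sine = +0.92119; denominator sine = +0.99996.
Result = 0.0539·1.34·(+0.92119) / (0.1841·(+0.99996)) = +0.36141 rad/s; magnitude 0.36141 rad/s.

0.361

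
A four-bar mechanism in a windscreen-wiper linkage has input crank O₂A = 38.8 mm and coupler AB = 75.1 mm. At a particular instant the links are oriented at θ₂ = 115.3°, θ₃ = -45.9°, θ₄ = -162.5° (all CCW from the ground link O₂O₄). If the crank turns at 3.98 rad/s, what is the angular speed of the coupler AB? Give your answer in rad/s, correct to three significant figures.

2.28

ω₂ = 3.98 rad/s
Differentiating the loop-closure r₂e^{iθ₂}+r₃e^{iθ₃}=r₁+r₄e^{iθ₄} gives r₂ω₂e^{iθ₂}+r₃ω₃e^{iθ₃}=r₄ω₄e^{iθ₄}.
Eliminating the other unknown: ω₃ = r₂ω₂ sin(θ₄−θ₂) / [r₃ sin(θ₃−θ₄)].
Numerator sine = +0.99075; denominator sine = +0.89415.
Result = 0.0388·3.98·(+0.99075) / (0.0751·(+0.89415)) = +2.2784 rad/s; magnitude 2.2784 rad/s.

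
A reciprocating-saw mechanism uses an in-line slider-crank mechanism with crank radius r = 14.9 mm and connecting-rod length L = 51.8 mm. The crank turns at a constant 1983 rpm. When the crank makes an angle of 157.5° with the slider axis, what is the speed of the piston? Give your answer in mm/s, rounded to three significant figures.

867

ω = 2π·1983/60 = 207.7 rad/s
For an in-line slider-crank, x = r cosθ + √(L² − r² sin²θ), so v = −rω sinθ·[1 + r cosθ/√(L² − r² sin²θ)].
With r = 0.0149 m, L = 0.0518 m, θ = 157.5°: √(L² − r² sin²θ) = 0.051485 m.
v = −0.0149·207.7·0.38268·[1 + 0.0149·-0.92388/0.051485] = -0.86748 m/s.
|v| = 0.86748 m/s = 867.48 mm/s.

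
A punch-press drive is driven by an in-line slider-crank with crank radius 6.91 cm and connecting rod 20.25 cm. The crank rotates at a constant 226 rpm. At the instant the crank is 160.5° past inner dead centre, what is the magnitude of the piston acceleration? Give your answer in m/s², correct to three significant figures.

26.0

ω = 2π·226/60 = 23.67 rad/s
x(θ) = r cosθ + √(L² − r² sin²θ); with ω constant, a = ω²·d²x/dθ².
d²x/dθ² = −r cosθ − r²(cos2θ)/√u − r⁴ sin²2θ/(4u^{3/2}),  u = L² − r² sin²θ = 0.0404742 m².
Substituting r = 0.0691 m, L = 0.2025 m, θ = 160.5°: d²x/dθ² = +0.046415 m.
a = ω²·d²x/dθ² = (23.67)²·(+0.046415) = +25.997 m/s²;  |a| = 25.997 m/s².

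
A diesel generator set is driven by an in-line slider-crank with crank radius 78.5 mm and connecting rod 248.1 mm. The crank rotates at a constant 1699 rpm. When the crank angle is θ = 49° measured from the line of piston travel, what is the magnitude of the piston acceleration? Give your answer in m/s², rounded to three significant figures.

ω = 2π·1699/60 = 177.9 rad/s
x(θ) = r cosθ + √(L² − r² sin²θ); with ω constant, a = ω²·d²x/dθ².
d²x/dθ² = −r cosθ − r²(cos2θ)/√u − r⁴ sin²2θ/(4u^{3/2}),  u = L² − r² sin²θ = 0.0580437 m².
Substituting r = 0.0785 m, L = 0.2481 m, θ = 49°: d²x/dθ² = -0.048607 m.
a = ω²·d²x/dθ² = (177.9)²·(-0.048607) = -1538.6 m/s²;  |a| = 1538.6 m/s².

1540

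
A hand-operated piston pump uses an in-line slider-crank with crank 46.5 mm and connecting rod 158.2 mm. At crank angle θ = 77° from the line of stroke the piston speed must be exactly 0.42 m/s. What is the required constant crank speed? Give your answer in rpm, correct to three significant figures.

82.8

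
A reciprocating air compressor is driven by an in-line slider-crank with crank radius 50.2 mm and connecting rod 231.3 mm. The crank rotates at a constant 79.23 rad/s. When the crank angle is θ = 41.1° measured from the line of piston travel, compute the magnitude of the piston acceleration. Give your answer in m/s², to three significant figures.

ω = 79.23 rad/s
x(θ) = r cosθ + √(L² − r² sin²θ); with ω constant, a = ω²·d²x/dθ².
d²x/dθ² = −r cosθ − r²(cos2θ)/√u − r⁴ sin²2θ/(4u^{3/2}),  u = L² − r² sin²θ = 0.0524107 m².
Substituting r = 0.0502 m, L = 0.2313 m, θ = 41.1°: d²x/dθ² = -0.039453 m.
a = ω²·d²x/dθ² = (79.23)²·(-0.039453) = -247.66 m/s²;  |a| = 247.66 m/s².

248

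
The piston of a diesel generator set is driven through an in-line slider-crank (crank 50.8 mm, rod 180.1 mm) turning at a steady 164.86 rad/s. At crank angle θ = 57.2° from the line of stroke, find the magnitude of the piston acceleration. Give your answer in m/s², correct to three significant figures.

ω = 164.9 rad/s
x(θ) = r cosθ + √(L² − r² sin²θ); with ω constant, a = ω²·d²x/dθ².
d²x/dθ² = −r cosθ − r²(cos2θ)/√u − r⁴ sin²2θ/(4u^{3/2}),  u = L² − r² sin²θ = 0.0306127 m².
Substituting r = 0.0508 m, L = 0.1801 m, θ = 57.2°: d²x/dθ² = -0.021683 m.
a = ω²·d²x/dθ² = (164.9)²·(-0.021683) = -589.33 m/s²;  |a| = 589.33 m/s².

589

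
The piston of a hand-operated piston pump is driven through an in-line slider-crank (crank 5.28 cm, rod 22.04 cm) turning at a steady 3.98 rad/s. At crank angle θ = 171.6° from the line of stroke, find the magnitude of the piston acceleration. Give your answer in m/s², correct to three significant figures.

0.635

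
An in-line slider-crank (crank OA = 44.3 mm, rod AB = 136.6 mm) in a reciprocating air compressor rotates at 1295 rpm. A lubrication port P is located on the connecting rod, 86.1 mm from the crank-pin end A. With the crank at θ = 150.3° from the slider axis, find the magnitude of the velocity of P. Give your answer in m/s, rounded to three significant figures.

ω = 135.6 rad/s.  Crank-pin speed |V_A| = rω = 6.0076 m/s, perpendicular to OA.
Rod angle: sinφ = −(r/L) sinθ ⇒ φ = -9.246°; ω_rod = −rω cosθ/√(L²−r²sin²θ) = +38.705 rad/s.
V_P = V_A + ω_rod × AP, with AP = 0.0861 m along the rod.
Components: V_Px = −rω sinθ − a·ω_rod·sinφ = -2.4411 m/s;  V_Py = rω cosθ + a·ω_rod·cosφ = -1.9292 m/s.
|V_P| = √(V_Px² + V_Py²) = 3.1114 m/s.

3.11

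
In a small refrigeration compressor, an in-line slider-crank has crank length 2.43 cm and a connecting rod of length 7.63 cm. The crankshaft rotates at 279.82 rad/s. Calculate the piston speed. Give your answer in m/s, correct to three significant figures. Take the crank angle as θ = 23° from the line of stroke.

ω = 279.8 rad/s
For an in-line slider-crank, x = r cosθ + √(L² − r² sin²θ), so v = −rω sinθ·[1 + r cosθ/√(L² − r² sin²θ)].
With r = 0.0243 m, L = 0.0763 m, θ = 23°: √(L² − r² sin²θ) = 0.075707 m.
v = −0.0243·279.8·0.39073·[1 + 0.0243·0.92050/0.075707] = -3.4418 m/s.
|v| = 3.4418 m/s.

3.44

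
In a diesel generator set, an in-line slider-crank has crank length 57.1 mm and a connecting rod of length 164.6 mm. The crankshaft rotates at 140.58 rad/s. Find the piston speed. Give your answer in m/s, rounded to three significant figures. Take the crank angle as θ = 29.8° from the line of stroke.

5.21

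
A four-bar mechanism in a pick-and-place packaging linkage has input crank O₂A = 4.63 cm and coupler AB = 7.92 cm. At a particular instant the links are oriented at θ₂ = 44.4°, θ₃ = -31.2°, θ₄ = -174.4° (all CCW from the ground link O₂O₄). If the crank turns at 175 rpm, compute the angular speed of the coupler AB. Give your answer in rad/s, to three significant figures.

11.2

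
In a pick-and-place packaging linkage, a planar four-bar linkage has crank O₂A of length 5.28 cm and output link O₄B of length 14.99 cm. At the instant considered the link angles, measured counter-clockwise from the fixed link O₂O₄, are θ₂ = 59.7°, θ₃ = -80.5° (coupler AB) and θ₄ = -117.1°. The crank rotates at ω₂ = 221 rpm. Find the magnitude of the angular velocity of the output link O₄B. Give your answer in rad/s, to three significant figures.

8.75

ω₂ = 23.14 rad/s (from 221 rpm).
Differentiating the loop-closure r₂e^{iθ₂}+r₃e^{iθ₃}=r₁+r₄e^{iθ₄} gives r₂ω₂e^{iθ₂}+r₃ω₃e^{iθ₃}=r₄ω₄e^{iθ₄}.
Eliminating the other unknown: ω₄ = r₂ω₂ sin(θ₂−θ₃) / [r₄ sin(θ₄−θ₃)].
Numerator sine = +0.64011; denominator sine = -0.59622.
Result = 0.0528·23.14·(+0.64011) / (0.1499·(-0.59622)) = -8.7518 rad/s; magnitude 8.7518 rad/s.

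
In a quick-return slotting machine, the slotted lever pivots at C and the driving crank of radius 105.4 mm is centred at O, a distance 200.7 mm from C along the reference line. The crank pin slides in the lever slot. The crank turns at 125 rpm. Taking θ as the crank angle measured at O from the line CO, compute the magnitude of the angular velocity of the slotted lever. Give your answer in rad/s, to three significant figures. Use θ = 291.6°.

ω = 13.09 rad/s (from 125 rpm).
Crank pin A relative to C: A = (d + r cosθ, r sinθ); lever angle φ = atan2(r sinθ, d + r cosθ).
Differentiating tanφ: φ̇ = rω(d cosθ + r)/(d² + r² + 2dr cosθ).
d² + r² + 2dr cosθ = |CA|² = 0.0669641 m²;  d cosθ + r = +0.17928 m.
|ω_lever| = |0.1054·13.09·+0.17928| / 0.0669641 = 3.6938 rad/s.

3.69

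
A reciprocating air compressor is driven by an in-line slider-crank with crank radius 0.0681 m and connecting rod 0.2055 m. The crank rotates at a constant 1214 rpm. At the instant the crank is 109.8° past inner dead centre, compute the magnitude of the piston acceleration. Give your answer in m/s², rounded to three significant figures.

664

ω = 2π·1214/60 = 127.1 rad/s
x(θ) = r cosθ + √(L² − r² sin²θ); with ω constant, a = ω²·d²x/dθ².
d²x/dθ² = −r cosθ − r²(cos2θ)/√u − r⁴ sin²2θ/(4u^{3/2}),  u = L² − r² sin²θ = 0.0381248 m².
Substituting r = 0.0681 m, L = 0.2055 m, θ = 109.8°: d²x/dθ² = +0.041075 m.
a = ω²·d²x/dθ² = (127.1)²·(+0.041075) = +663.86 m/s²;  |a| = 663.86 m/s².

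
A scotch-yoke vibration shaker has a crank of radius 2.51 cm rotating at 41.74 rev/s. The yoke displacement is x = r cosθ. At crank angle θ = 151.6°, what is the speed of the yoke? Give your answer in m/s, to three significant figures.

ω = 262.3 rad/s (from 41.74 rev/s).
x = r cosθ ⇒ ẋ = −rω sinθ.
|v| = rω|sinθ| = 0.0251·262.3·|sin 151.6°| = 3.1309 m/s.

3.13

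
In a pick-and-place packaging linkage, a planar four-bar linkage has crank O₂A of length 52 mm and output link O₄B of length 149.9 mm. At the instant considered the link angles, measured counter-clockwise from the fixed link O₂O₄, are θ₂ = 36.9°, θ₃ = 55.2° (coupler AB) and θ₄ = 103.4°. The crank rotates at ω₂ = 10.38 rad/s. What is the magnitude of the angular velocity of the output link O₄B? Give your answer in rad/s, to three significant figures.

ω₂ = 10.38 rad/s
Differentiating the loop-closure r₂e^{iθ₂}+r₃e^{iθ₃}=r₁+r₄e^{iθ₄} gives r₂ω₂e^{iθ₂}+r₃ω₃e^{iθ₃}=r₄ω₄e^{iθ₄}.
Eliminating the other unknown: ω₄ = r₂ω₂ sin(θ₂−θ₃) / [r₄ sin(θ₄−θ₃)].
Numerator sine = -0.31399; denominator sine = +0.74548.
Result = 0.052·10.38·(-0.31399) / (0.1499·(+0.74548)) = -1.5166 rad/s; magnitude 1.5166 rad/s.

1.52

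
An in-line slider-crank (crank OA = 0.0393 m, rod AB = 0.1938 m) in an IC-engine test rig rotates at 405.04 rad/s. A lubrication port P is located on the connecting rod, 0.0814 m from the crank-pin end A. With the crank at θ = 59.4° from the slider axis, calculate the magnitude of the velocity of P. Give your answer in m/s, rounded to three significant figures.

15.1

ω = 405 rad/s.  Crank-pin speed |V_A| = rω = 15.918 m/s, perpendicular to OA.
Rod angle: sinφ = −(r/L) sinθ ⇒ φ = -10.052°; ω_rod = −rω cosθ/√(L²−r²sin²θ) = -42.463 rad/s.
V_P = V_A + ω_rod × AP, with AP = 0.0814 m along the rod.
Components: V_Px = −rω sinθ − a·ω_rod·sinφ = -14.305 m/s;  V_Py = rω cosθ + a·ω_rod·cosφ = +4.6995 m/s.
|V_P| = √(V_Px² + V_Py²) = 15.057 m/s.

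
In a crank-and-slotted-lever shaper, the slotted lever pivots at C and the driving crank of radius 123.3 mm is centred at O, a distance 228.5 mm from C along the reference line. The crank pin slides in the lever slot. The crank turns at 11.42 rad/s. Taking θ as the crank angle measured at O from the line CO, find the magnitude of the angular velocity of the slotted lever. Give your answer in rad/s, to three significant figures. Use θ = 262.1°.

ω = 11.42 rad/s
Crank pin A relative to C: A = (d + r cosθ, r sinθ); lever angle φ = atan2(r sinθ, d + r cosθ).
Differentiating tanφ: φ̇ = rω(d cosθ + r)/(d² + r² + 2dr cosθ).
d² + r² + 2dr cosθ = |CA|² = 0.0596704 m²;  d cosθ + r = +0.091894 m.
|ω_lever| = |0.1233·11.42·+0.091894| / 0.0596704 = 2.1685 rad/s.

2.17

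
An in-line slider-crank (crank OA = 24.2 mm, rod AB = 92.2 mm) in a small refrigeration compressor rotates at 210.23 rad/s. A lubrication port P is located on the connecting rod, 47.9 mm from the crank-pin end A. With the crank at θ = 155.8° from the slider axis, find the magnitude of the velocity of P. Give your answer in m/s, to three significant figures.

ω = 210.2 rad/s.  Crank-pin speed |V_A| = rω = 5.0876 m/s, perpendicular to OA.
Rod angle: sinφ = −(r/L) sinθ ⇒ φ = -6.177°; ω_rod = −rω cosθ/√(L²−r²sin²θ) = +50.624 rad/s.
V_P = V_A + ω_rod × AP, with AP = 0.0479 m along the rod.
Components: V_Px = −rω sinθ − a·ω_rod·sinφ = -1.8246 m/s;  V_Py = rω cosθ + a·ω_rod·cosφ = -2.2296 m/s.
|V_P| = √(V_Px² + V_Py²) = 2.8811 m/s.

2.88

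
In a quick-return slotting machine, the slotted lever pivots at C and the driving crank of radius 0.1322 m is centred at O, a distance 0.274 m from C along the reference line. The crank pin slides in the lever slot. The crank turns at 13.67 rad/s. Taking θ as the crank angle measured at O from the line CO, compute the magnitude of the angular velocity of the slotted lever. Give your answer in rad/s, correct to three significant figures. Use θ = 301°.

3.80

ω = 13.67 rad/s
Crank pin A relative to C: A = (d + r cosθ, r sinθ); lever angle φ = atan2(r sinθ, d + r cosθ).
Differentiating tanφ: φ̇ = rω(d cosθ + r)/(d² + r² + 2dr cosθ).
d² + r² + 2dr cosθ = |CA|² = 0.129865 m²;  d cosθ + r = +0.27332 m.
|ω_lever| = |0.1322·13.67·+0.27332| / 0.129865 = 3.8035 rad/s.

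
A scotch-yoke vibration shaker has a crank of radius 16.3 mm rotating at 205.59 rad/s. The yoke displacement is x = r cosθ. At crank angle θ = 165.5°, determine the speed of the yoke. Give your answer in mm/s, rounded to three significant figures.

839

ω = 205.6 rad/s
x = r cosθ ⇒ ẋ = −rω sinθ.
|v| = rω|sinθ| = 0.0163·205.6·|sin 165.5°| = 0.83905 m/s = 839.05 mm/s.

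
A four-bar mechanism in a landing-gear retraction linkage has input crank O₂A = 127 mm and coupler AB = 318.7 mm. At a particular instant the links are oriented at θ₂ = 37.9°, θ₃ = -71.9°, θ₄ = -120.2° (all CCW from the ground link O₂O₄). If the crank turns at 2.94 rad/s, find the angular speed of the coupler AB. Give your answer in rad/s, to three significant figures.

0.585

ω₂ = 2.94 rad/s
Differentiating the loop-closure r₂e^{iθ₂}+r₃e^{iθ₃}=r₁+r₄e^{iθ₄} gives r₂ω₂e^{iθ₂}+r₃ω₃e^{iθ₃}=r₄ω₄e^{iθ₄}.
Eliminating the other unknown: ω₃ = r₂ω₂ sin(θ₄−θ₂) / [r₃ sin(θ₃−θ₄)].
Numerator sine = -0.37299; denominator sine = +0.74664.
Result = 0.127·2.94·(-0.37299) / (0.3187·(+0.74664)) = -0.58527 rad/s; magnitude 0.58527 rad/s.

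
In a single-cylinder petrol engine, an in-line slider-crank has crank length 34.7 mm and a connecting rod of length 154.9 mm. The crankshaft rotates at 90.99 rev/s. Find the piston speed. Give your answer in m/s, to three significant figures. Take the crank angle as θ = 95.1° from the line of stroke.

19.4

ω = 2π·91 = 571.7 rad/s
For an in-line slider-crank, x = r cosθ + √(L² − r² sin²θ), so v = −rω sinθ·[1 + r cosθ/√(L² − r² sin²θ)].
With r = 0.0347 m, L = 0.1549 m, θ = 95.1°: √(L² − r² sin²θ) = 0.15099 m.
v = −0.0347·571.7·0.99604·[1 + 0.0347·-0.08889/0.15099] = -19.356 m/s.
|v| = 19.356 m/s.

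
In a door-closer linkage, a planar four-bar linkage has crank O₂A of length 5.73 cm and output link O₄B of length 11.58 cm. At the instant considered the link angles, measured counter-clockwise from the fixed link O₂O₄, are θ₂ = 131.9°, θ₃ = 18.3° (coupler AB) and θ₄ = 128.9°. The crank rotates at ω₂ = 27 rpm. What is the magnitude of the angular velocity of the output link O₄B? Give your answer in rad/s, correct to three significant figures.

1.37

ω₂ = 2.827 rad/s (from 27 rpm).
Differentiating the loop-closure r₂e^{iθ₂}+r₃e^{iθ₃}=r₁+r₄e^{iθ₄} gives r₂ω₂e^{iθ₂}+r₃ω₃e^{iθ₃}=r₄ω₄e^{iθ₄}.
Eliminating the other unknown: ω₄ = r₂ω₂ sin(θ₂−θ₃) / [r₄ sin(θ₄−θ₃)].
Numerator sine = +0.91636; denominator sine = +0.93606.
Result = 0.0573·2.827·(+0.91636) / (0.1158·(+0.93606)) = +1.3696 rad/s; magnitude 1.3696 rad/s.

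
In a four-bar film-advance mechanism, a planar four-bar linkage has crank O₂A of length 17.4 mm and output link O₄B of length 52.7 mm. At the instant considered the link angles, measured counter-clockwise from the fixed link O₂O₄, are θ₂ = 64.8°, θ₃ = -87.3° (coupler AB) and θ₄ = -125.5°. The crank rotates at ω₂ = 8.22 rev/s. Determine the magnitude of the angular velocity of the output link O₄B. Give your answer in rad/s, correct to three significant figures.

12.9

ω₂ = 51.65 rad/s (from 8.22 rev/s).
Differentiating the loop-closure r₂e^{iθ₂}+r₃e^{iθ₃}=r₁+r₄e^{iθ₄} gives r₂ω₂e^{iθ₂}+r₃ω₃e^{iθ₃}=r₄ω₄e^{iθ₄}.
Eliminating the other unknown: ω₄ = r₂ω₂ sin(θ₂−θ₃) / [r₄ sin(θ₄−θ₃)].
Numerator sine = +0.46793; denominator sine = -0.61841.
Result = 0.0174·51.65·(+0.46793) / (0.0527·(-0.61841)) = -12.903 rad/s; magnitude 12.903 rad/s.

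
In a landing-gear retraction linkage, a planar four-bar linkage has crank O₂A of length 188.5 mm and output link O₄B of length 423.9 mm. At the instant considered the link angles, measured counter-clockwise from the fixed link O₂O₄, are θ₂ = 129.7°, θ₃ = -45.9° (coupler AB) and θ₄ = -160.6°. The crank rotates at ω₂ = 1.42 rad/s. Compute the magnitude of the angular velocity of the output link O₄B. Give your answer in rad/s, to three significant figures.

ω₂ = 1.42 rad/s
Differentiating the loop-closure r₂e^{iθ₂}+r₃e^{iθ₃}=r₁+r₄e^{iθ₄} gives r₂ω₂e^{iθ₂}+r₃ω₃e^{iθ₃}=r₄ω₄e^{iθ₄}.
Eliminating the other unknown: ω₄ = r₂ω₂ sin(θ₂−θ₃) / [r₄ sin(θ₄−θ₃)].
Numerator sine = +0.07672; denominator sine = -0.90851.
Result = 0.1885·1.42·(+0.07672) / (0.4239·(-0.90851)) = -0.053323 rad/s; magnitude 0.053323 rad/s.

0.0533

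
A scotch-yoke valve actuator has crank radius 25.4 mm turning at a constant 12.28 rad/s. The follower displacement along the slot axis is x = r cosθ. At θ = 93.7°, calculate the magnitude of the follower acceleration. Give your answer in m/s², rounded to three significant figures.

0.247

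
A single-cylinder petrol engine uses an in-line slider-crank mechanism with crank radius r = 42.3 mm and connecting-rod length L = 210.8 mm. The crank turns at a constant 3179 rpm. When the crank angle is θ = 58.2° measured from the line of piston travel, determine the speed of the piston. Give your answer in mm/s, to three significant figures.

ω = 2π·3179/60 = 332.9 rad/s
For an in-line slider-crank, x = r cosθ + √(L² − r² sin²θ), so v = −rω sinθ·[1 + r cosθ/√(L² − r² sin²θ)].
With r = 0.0423 m, L = 0.2108 m, θ = 58.2°: √(L² − r² sin²θ) = 0.20771 m.
v = −0.0423·332.9·0.84989·[1 + 0.0423·0.52696/0.20771] = -13.252 m/s.
|v| = 13.252 m/s = 13252 mm/s.

13300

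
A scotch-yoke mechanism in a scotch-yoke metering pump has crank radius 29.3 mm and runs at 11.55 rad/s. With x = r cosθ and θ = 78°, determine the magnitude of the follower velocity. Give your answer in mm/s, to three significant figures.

ω = 11.55 rad/s
x = r cosθ ⇒ ẋ = −rω sinθ.
|v| = rω|sinθ| = 0.0293·11.55·|sin 78°| = 0.33102 m/s = 331.02 mm/s.

331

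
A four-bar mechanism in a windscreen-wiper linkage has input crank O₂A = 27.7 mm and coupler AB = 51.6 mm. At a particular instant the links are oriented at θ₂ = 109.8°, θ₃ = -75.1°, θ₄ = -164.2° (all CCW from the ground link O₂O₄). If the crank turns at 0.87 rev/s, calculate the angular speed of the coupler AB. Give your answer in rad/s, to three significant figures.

ω₂ = 5.466 rad/s (from 0.87 rev/s).
Differentiating the loop-closure r₂e^{iθ₂}+r₃e^{iθ₃}=r₁+r₄e^{iθ₄} gives r₂ω₂e^{iθ₂}+r₃ω₃e^{iθ₃}=r₄ω₄e^{iθ₄}.
Eliminating the other unknown: ω₃ = r₂ω₂ sin(θ₄−θ₂) / [r₃ sin(θ₃−θ₄)].
Numerator sine = +0.99756; denominator sine = +0.99988.
Result = 0.0277·5.466·(+0.99756) / (0.0516·(+0.99988)) = +2.9277 rad/s; magnitude 2.9277 rad/s.

2.93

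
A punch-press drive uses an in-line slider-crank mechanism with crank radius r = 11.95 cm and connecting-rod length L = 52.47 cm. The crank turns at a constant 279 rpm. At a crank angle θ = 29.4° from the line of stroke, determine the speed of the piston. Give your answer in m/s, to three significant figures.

ω = 2π·279/60 = 29.22 rad/s
For an in-line slider-crank, x = r cosθ + √(L² − r² sin²θ), so v = −rω sinθ·[1 + r cosθ/√(L² − r² sin²θ)].
With r = 0.1195 m, L = 0.5247 m, θ = 29.4°: √(L² − r² sin²θ) = 0.52141 m.
v = −0.1195·29.22·0.49090·[1 + 0.1195·0.87121/0.52141] = -2.0562 m/s.
|v| = 2.0562 m/s.

2.06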